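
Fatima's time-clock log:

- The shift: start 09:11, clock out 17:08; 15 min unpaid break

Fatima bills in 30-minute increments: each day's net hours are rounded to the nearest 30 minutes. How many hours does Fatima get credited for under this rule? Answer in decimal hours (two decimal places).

The shift: 09:11–17:08 = 7 h 57 min − 15 min = 7 h 42 min → rounds to 7 h 30 min

7.50 hours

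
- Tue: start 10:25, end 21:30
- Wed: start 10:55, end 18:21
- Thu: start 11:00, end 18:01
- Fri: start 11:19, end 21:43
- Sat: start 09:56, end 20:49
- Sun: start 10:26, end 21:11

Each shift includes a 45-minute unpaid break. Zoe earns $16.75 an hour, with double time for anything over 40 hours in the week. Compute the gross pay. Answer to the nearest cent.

Tue: 10:25–21:30 = 11 h 5 min; less 45 min break → 10 h 20 min
Wed: 10:55–18:21 = 7 h 26 min; less 45 min break → 6 h 41 min
Thu: 11:00–18:01 = 7 h 1 min; less 45 min break → 6 h 16 min
Fri: 11:19–21:43 = 10 h 24 min; less 45 min break → 9 h 39 min
Sat: 09:56–20:49 = 10 h 53 min; less 45 min break → 10 h 8 min
Sun: 10:26–21:11 = 10 h 45 min; less 45 min break → 10 h 0 min
Total worked: 53 h 4 min = 3184 min.
Regular 40 h 0 min = 2400 min at $16.75/h; overtime 13 h 4 min = 784 min at $33.50/h.
Pay = (2400 × $16.75 + 784 × $33.50) ÷ 60 = $1107.73.

$1107.73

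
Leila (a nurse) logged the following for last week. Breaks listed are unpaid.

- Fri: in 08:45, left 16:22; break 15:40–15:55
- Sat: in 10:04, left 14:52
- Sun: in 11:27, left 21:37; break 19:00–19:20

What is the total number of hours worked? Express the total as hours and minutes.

Fri: 08:45–16:22 = 7 h 37 min; less 15 min break → 7 h 22 min
Sat: 10:04–14:52 = 4 h 48 min
Sun: 11:27–21:37 = 10 h 10 min; less 20 min break → 9 h 50 min
Total: 7 h 22 min + 4 h 48 min + 9 h 50 min = 22 h 0 min.

22 h 0 min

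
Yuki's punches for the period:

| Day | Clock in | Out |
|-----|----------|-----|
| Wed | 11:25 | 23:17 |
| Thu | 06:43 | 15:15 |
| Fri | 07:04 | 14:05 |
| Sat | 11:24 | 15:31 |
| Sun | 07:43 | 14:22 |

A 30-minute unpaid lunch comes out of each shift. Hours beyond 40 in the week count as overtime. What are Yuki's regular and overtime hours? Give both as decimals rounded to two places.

Wed: 11:25–23:17 = 11 h 52 min; less 30 min break → 11 h 22 min
Thu: 06:43–15:15 = 8 h 32 min; less 30 min break → 8 h 2 min
Fri: 07:04–14:05 = 7 h 1 min; less 30 min break → 6 h 31 min
Sat: 11:24–15:31 = 4 h 7 min; less 30 min break → 3 h 37 min
Sun: 07:43–14:22 = 6 h 39 min; less 30 min break → 6 h 9 min
Total worked: 35 h 41 min = 35.68 h.
Threshold 40 h → overtime 0 h 0 min, regular 35 h 41 min.

Regular 35.68 hours, overtime 0.00 hours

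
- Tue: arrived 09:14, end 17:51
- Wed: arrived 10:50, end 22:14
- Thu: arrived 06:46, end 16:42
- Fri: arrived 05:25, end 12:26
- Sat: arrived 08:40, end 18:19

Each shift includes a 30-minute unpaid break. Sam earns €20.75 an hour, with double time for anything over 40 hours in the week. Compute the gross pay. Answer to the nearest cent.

Tue: 09:14–17:51 = 8 h 37 min; less 30 min break → 8 h 7 min
Wed: 10:50–22:14 = 11 h 24 min; less 30 min break → 10 h 54 min
Thu: 06:46–16:42 = 9 h 56 min; less 30 min break → 9 h 26 min
Fri: 05:25–12:26 = 7 h 1 min; less 30 min break → 6 h 31 min
Sat: 08:40–18:19 = 9 h 39 min; less 30 min break → 9 h 9 min
Total worked: 44 h 7 min = 2647 min.
Regular 40 h 0 min = 2400 min at €20.75/h; overtime 4 h 7 min = 247 min at €41.50/h.
Pay = (2400 × €20.75 + 247 × €41.50) ÷ 60 = €1000.84.

€1000.84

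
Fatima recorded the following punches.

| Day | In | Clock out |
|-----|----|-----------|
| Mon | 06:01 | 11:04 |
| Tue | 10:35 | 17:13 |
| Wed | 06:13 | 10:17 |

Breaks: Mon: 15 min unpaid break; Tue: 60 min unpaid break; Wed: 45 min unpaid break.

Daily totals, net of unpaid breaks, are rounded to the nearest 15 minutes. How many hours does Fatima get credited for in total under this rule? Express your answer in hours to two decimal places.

Mon: 06:01–11:04 = 5 h 3 min − 15 min = 4 h 48 min → rounds to 4 h 45 min
Tue: 10:35–17:13 = 6 h 38 min − 60 min = 5 h 38 min → rounds to 5 h 45 min
Wed: 06:13–10:17 = 4 h 4 min − 45 min = 3 h 19 min → rounds to 3 h 15 min
Total credited: 13 h 45 min.

13.75 hours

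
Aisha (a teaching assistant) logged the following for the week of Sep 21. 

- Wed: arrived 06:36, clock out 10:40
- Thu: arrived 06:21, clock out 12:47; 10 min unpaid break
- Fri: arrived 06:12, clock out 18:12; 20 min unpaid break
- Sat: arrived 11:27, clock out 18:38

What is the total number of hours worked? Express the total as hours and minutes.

Wed: 06:36–10:40 = 4 h 4 min
Thu: 06:21–12:47 = 6 h 26 min; less 10 min break → 6 h 16 min
Fri: 06:12–18:12 = 12 h 0 min; less 20 min break → 11 h 40 min
Sat: 11:27–18:38 = 7 h 11 min
Total: 4 h 4 min + 6 h 16 min + 11 h 40 min + 7 h 11 min = 29 h 11 min.

29 h 11 min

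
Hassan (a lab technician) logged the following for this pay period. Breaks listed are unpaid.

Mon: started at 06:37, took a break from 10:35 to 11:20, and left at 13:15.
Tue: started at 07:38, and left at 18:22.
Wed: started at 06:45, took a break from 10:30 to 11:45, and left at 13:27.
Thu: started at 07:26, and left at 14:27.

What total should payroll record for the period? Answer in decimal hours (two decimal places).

Mon: 06:37–13:15 = 6 h 38 min; less 45 min break → 5 h 53 min
Tue: 07:38–18:22 = 10 h 44 min
Wed: 06:45–13:27 = 6 h 42 min; less 75 min break → 5 h 27 min
Thu: 07:26–14:27 = 7 h 1 min
Total: 5 h 53 min + 10 h 44 min + 5 h 27 min + 7 h 1 min = 29 h 5 min.

29.08 hours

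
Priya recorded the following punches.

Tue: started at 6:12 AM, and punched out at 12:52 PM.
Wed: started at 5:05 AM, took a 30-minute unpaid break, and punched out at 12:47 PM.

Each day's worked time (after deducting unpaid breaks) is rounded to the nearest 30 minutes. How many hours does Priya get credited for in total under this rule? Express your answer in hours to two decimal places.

Tue: 6:12 AM–12:52 PM = 6 h 40 min → rounds to 6 h 30 min
Wed: 5:05 AM–12:47 PM = 7 h 42 min − 30 min = 7 h 12 min → rounds to 7 h 0 min
Total credited: 13 h 30 min.

13.50 hours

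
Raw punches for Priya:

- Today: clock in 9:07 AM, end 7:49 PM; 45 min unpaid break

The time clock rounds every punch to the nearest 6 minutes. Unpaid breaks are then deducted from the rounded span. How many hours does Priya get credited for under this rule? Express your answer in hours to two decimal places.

Today: in 9:07 AM→9:06 AM, out 7:49 PM→7:48 PM; 10 h 42 min − 45 min = 9 h 57 min

9.95 hours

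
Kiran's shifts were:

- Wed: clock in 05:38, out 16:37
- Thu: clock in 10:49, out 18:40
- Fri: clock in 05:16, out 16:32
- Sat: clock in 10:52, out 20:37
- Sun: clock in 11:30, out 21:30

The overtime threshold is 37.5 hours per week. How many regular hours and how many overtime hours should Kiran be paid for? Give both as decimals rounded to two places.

Wed: 05:38–16:37 = 10 h 59 min
Thu: 10:49–18:40 = 7 h 51 min
Fri: 05:16–16:32 = 11 h 16 min
Sat: 10:52–20:37 = 9 h 45 min
Sun: 11:30–21:30 = 10 h 0 min
Total worked: 49 h 51 min = 49.85 h.
Threshold 37.5 h → overtime 12 h 21 min, regular 37 h 30 min.

Regular 37.50 hours, overtime 12.35 hours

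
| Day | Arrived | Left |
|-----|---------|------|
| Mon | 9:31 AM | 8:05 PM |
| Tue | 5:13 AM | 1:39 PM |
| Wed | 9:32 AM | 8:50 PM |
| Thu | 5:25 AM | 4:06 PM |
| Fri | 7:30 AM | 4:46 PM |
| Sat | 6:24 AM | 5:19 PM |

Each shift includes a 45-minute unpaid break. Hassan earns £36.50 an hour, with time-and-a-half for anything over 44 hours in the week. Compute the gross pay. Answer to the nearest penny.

£2299.50

Mon: 9:31 AM–8:05 PM = 10 h 34 min; less 45 min break → 9 h 49 min
Tue: 5:13 AM–1:39 PM = 8 h 26 min; less 45 min break → 7 h 41 min
Wed: 9:32 AM–8:50 PM = 11 h 18 min; less 45 min break → 10 h 33 min
Thu: 5:25 AM–4:06 PM = 10 h 41 min; less 45 min break → 9 h 56 min
Fri: 7:30 AM–4:46 PM = 9 h 16 min; less 45 min break → 8 h 31 min
Sat: 6:24 AM–5:19 PM = 10 h 55 min; less 45 min break → 10 h 10 min
Total worked: 56 h 40 min = 3400 min.
Regular 44 h 0 min = 2640 min at £36.50/h; overtime 12 h 40 min = 760 min at £54.75/h.
Pay = (2640 × £36.50 + 760 × £54.75) ÷ 60 = £2299.50.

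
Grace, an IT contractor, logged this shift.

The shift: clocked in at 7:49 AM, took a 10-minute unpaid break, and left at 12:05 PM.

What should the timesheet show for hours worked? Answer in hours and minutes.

The shift: 7:49 AM–12:05 PM = 4 h 16 min; less 10 min break → 4 h 6 min

4 h 6 min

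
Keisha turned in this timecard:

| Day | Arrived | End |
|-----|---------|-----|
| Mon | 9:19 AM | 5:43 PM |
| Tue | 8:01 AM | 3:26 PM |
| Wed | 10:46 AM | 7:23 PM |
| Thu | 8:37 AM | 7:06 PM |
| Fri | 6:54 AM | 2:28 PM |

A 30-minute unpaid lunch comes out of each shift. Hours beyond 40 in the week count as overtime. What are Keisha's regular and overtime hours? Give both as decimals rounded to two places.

Regular 39.98 hours, overtime 0.00 hours

Mon: 9:19 AM–5:43 PM = 8 h 24 min; less 30 min break → 7 h 54 min
Tue: 8:01 AM–3:26 PM = 7 h 25 min; less 30 min break → 6 h 55 min
Wed: 10:46 AM–7:23 PM = 8 h 37 min; less 30 min break → 8 h 7 min
Thu: 8:37 AM–7:06 PM = 10 h 29 min; less 30 min break → 9 h 59 min
Fri: 6:54 AM–2:28 PM = 7 h 34 min; less 30 min break → 7 h 4 min
Total worked: 39 h 59 min = 39.98 h.
Threshold 40 h → overtime 0 h 0 min, regular 39 h 59 min.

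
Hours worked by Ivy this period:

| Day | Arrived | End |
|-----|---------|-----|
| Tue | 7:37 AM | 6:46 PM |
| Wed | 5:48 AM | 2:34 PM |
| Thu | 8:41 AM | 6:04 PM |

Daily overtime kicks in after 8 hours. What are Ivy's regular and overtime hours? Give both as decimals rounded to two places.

Tue: 7:37 AM–6:46 PM = 11 h 9 min
Wed: 5:48 AM–2:34 PM = 8 h 46 min
Thu: 8:41 AM–6:04 PM = 9 h 23 min
Tue reg 8 h 0 min / OT 3 h 9 min; Wed reg 8 h 0 min / OT 0 h 46 min; Thu reg 8 h 0 min / OT 1 h 23 min.
Totals: regular 24 h 0 min, overtime 5 h 18 min.

Regular 24.00 hours, overtime 5.30 hours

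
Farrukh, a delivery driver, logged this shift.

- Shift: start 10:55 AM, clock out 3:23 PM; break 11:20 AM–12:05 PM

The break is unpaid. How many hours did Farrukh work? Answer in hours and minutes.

3 h 43 min

Shift: 10:55 AM–3:23 PM = 4 h 28 min; less 45 min break → 3 h 43 min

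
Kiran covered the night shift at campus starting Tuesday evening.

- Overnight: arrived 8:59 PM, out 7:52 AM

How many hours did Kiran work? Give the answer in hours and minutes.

10 h 53 min

Overnight: 8:59 PM → midnight = 3 h 1 min; midnight → 7:52 AM = 7 h 52 min; span 10 h 53 min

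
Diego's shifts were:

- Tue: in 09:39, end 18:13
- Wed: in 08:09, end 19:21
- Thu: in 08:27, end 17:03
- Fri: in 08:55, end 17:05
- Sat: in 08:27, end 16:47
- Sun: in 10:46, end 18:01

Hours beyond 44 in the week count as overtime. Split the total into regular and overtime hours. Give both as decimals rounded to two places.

Regular 44.00 hours, overtime 8.12 hours

Tue: 09:39–18:13 = 8 h 34 min
Wed: 08:09–19:21 = 11 h 12 min
Thu: 08:27–17:03 = 8 h 36 min
Fri: 08:55–17:05 = 8 h 10 min
Sat: 08:27–16:47 = 8 h 20 min
Sun: 10:46–18:01 = 7 h 15 min
Total worked: 52 h 7 min = 52.12 h.
Threshold 44 h → overtime 8 h 7 min, regular 44 h 0 min.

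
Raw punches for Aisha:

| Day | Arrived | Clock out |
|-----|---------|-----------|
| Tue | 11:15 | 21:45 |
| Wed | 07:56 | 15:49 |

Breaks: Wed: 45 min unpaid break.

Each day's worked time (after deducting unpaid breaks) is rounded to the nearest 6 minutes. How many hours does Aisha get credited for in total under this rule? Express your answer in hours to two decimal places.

Tue: 11:15–21:45 = 10 h 30 min → rounds to 10 h 30 min
Wed: 07:56–15:49 = 7 h 53 min − 45 min = 7 h 8 min → rounds to 7 h 6 min
Total credited: 17 h 36 min.

17.60 hours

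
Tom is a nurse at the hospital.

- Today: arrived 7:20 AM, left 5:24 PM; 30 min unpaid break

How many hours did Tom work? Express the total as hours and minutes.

9 h 34 min

Today: 7:20 AM–5:24 PM = 10 h 4 min; less 30 min break → 9 h 34 min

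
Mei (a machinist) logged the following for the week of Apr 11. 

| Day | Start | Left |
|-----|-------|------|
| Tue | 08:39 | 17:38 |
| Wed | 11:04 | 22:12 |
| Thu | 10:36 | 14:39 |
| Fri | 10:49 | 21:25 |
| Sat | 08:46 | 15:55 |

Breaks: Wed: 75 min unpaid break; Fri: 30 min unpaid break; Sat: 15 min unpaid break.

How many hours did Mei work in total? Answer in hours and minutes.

39 h 55 min

Tue: 08:39–17:38 = 8 h 59 min
Wed: 11:04–22:12 = 11 h 8 min; less 75 min break → 9 h 53 min
Thu: 10:36–14:39 = 4 h 3 min
Fri: 10:49–21:25 = 10 h 36 min; less 30 min break → 10 h 6 min
Sat: 08:46–15:55 = 7 h 9 min; less 15 min break → 6 h 54 min
Total: 8 h 59 min + 9 h 53 min + 4 h 3 min + 10 h 6 min + 6 h 54 min = 39 h 55 min.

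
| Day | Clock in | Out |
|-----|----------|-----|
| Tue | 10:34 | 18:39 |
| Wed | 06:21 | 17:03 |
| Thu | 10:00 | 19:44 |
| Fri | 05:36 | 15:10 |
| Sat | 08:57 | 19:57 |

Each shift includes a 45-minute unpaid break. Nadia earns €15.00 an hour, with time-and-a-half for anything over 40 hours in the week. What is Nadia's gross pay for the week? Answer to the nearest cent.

€720.00

Tue: 10:34–18:39 = 8 h 5 min; less 45 min break → 7 h 20 min
Wed: 06:21–17:03 = 10 h 42 min; less 45 min break → 9 h 57 min
Thu: 10:00–19:44 = 9 h 44 min; less 45 min break → 8 h 59 min
Fri: 05:36–15:10 = 9 h 34 min; less 45 min break → 8 h 49 min
Sat: 08:57–19:57 = 11 h 0 min; less 45 min break → 10 h 15 min
Total worked: 45 h 20 min = 2720 min.
Regular 40 h 0 min = 2400 min at €15.00/h; overtime 5 h 20 min = 320 min at €22.50/h.
Pay = (2400 × €15.00 + 320 × €22.50) ÷ 60 = €720.00.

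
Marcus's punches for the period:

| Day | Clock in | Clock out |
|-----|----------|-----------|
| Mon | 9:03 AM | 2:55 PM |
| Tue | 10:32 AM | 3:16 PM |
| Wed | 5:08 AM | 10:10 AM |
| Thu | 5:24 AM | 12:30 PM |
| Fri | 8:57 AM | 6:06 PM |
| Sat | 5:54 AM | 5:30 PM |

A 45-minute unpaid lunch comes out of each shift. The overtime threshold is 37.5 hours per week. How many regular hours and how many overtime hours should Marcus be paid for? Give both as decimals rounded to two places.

Regular 37.50 hours, overtime 1.48 hours

Mon: 9:03 AM–2:55 PM = 5 h 52 min; less 45 min break → 5 h 7 min
Tue: 10:32 AM–3:16 PM = 4 h 44 min; less 45 min break → 3 h 59 min
Wed: 5:08 AM–10:10 AM = 5 h 2 min; less 45 min break → 4 h 17 min
Thu: 5:24 AM–12:30 PM = 7 h 6 min; less 45 min break → 6 h 21 min
Fri: 8:57 AM–6:06 PM = 9 h 9 min; less 45 min break → 8 h 24 min
Sat: 5:54 AM–5:30 PM = 11 h 36 min; less 45 min break → 10 h 51 min
Total worked: 38 h 59 min = 38.98 h.
Threshold 37.5 h → overtime 1 h 29 min, regular 37 h 30 min.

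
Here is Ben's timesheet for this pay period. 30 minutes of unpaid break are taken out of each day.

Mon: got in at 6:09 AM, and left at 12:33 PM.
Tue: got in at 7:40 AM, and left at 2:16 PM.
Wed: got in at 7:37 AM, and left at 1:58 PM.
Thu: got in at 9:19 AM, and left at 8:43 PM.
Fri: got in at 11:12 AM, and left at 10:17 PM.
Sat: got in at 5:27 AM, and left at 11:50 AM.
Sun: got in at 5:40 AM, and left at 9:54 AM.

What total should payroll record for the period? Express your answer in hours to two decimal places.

48.95 hours

Mon: 6:09 AM–12:33 PM = 6 h 24 min; less 30 min break → 5 h 54 min
Tue: 7:40 AM–2:16 PM = 6 h 36 min; less 30 min break → 6 h 6 min
Wed: 7:37 AM–1:58 PM = 6 h 21 min; less 30 min break → 5 h 51 min
Thu: 9:19 AM–8:43 PM = 11 h 24 min; less 30 min break → 10 h 54 min
Fri: 11:12 AM–10:17 PM = 11 h 5 min; less 30 min break → 10 h 35 min
Sat: 5:27 AM–11:50 AM = 6 h 23 min; less 30 min break → 5 h 53 min
Sun: 5:40 AM–9:54 AM = 4 h 14 min; less 30 min break → 3 h 44 min
Total: 5 h 54 min + 6 h 6 min + 5 h 51 min + 10 h 54 min + 10 h 35 min + 5 h 53 min + 3 h 44 min = 48 h 57 min.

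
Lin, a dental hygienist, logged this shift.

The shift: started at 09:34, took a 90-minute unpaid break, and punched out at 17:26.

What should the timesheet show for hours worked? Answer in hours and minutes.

The shift: 09:34–17:26 = 7 h 52 min; less 90 min break → 6 h 22 min

6 h 22 min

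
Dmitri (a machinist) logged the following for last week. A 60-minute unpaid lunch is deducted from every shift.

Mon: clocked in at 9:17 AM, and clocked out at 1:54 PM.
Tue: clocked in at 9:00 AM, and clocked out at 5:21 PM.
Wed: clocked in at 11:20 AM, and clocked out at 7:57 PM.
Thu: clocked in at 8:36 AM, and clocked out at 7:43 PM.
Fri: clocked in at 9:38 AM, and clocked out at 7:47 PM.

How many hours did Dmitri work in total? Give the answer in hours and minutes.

Mon: 9:17 AM–1:54 PM = 4 h 37 min; less 60 min break → 3 h 37 min
Tue: 9:00 AM–5:21 PM = 8 h 21 min; less 60 min break → 7 h 21 min
Wed: 11:20 AM–7:57 PM = 8 h 37 min; less 60 min break → 7 h 37 min
Thu: 8:36 AM–7:43 PM = 11 h 7 min; less 60 min break → 10 h 7 min
Fri: 9:38 AM–7:47 PM = 10 h 9 min; less 60 min break → 9 h 9 min
Total: 3 h 37 min + 7 h 21 min + 7 h 37 min + 10 h 7 min + 9 h 9 min = 37 h 51 min.

37 h 51 min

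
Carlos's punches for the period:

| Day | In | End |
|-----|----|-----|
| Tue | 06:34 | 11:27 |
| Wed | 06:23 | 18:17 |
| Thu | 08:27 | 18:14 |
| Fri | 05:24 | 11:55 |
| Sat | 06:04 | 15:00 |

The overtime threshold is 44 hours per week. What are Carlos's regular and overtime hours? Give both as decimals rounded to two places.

Tue: 06:34–11:27 = 4 h 53 min
Wed: 06:23–18:17 = 11 h 54 min
Thu: 08:27–18:14 = 9 h 47 min
Fri: 05:24–11:55 = 6 h 31 min
Sat: 06:04–15:00 = 8 h 56 min
Total worked: 42 h 1 min = 42.02 h.
Threshold 44 h → overtime 0 h 0 min, regular 42 h 1 min.

Regular 42.02 hours, overtime 0.00 hours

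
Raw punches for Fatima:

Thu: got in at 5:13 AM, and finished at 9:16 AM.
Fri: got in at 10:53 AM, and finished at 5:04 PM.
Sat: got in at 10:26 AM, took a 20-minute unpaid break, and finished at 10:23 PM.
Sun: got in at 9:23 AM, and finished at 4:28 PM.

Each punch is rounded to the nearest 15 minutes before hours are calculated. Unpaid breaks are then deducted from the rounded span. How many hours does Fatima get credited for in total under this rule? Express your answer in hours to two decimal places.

28.67 hours

Thu: in 5:13 AM→5:15 AM, out 9:16 AM→9:15 AM; 4 h 0 min
Fri: in 10:53 AM→11:00 AM, out 5:04 PM→5:00 PM; 6 h 0 min
Sat: in 10:26 AM→10:30 AM, out 10:23 PM→10:30 PM; 12 h 0 min − 20 min = 11 h 40 min
Sun: in 9:23 AM→9:30 AM, out 4:28 PM→4:30 PM; 7 h 0 min
Total credited: 28 h 40 min.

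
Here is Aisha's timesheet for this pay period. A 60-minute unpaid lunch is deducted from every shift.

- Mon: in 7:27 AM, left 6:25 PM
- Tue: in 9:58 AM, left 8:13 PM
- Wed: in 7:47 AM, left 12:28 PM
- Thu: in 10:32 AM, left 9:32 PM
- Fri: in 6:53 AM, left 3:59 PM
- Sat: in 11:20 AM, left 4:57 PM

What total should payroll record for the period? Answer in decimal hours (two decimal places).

45.62 hours

Mon: 7:27 AM–6:25 PM = 10 h 58 min; less 60 min break → 9 h 58 min
Tue: 9:58 AM–8:13 PM = 10 h 15 min; less 60 min break → 9 h 15 min
Wed: 7:47 AM–12:28 PM = 4 h 41 min; less 60 min break → 3 h 41 min
Thu: 10:32 AM–9:32 PM = 11 h 0 min; less 60 min break → 10 h 0 min
Fri: 6:53 AM–3:59 PM = 9 h 6 min; less 60 min break → 8 h 6 min
Sat: 11:20 AM–4:57 PM = 5 h 37 min; less 60 min break → 4 h 37 min
Total: 9 h 58 min + 9 h 15 min + 3 h 41 min + 10 h 0 min + 8 h 6 min + 4 h 37 min = 45 h 37 min.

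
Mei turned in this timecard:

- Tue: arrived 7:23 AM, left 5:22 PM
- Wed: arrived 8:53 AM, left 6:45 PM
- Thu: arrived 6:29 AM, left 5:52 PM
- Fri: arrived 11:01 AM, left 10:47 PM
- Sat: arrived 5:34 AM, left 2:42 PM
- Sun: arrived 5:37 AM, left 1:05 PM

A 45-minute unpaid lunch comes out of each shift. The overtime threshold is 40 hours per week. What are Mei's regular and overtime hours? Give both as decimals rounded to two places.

Tue: 7:23 AM–5:22 PM = 9 h 59 min; less 45 min break → 9 h 14 min
Wed: 8:53 AM–6:45 PM = 9 h 52 min; less 45 min break → 9 h 7 min
Thu: 6:29 AM–5:52 PM = 11 h 23 min; less 45 min break → 10 h 38 min
Fri: 11:01 AM–10:47 PM = 11 h 46 min; less 45 min break → 11 h 1 min
Sat: 5:34 AM–2:42 PM = 9 h 8 min; less 45 min break → 8 h 23 min
Sun: 5:37 AM–1:05 PM = 7 h 28 min; less 45 min break → 6 h 43 min
Total worked: 55 h 6 min = 55.10 h.
Threshold 40 h → overtime 15 h 6 min, regular 40 h 0 min.

Regular 40.00 hours, overtime 15.10 hours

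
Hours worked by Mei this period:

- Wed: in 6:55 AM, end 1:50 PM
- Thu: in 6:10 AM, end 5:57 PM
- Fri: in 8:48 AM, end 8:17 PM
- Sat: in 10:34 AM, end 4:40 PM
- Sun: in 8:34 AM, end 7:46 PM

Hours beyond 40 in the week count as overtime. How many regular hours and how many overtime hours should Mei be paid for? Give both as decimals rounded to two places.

Wed: 6:55 AM–1:50 PM = 6 h 55 min
Thu: 6:10 AM–5:57 PM = 11 h 47 min
Fri: 8:48 AM–8:17 PM = 11 h 29 min
Sat: 10:34 AM–4:40 PM = 6 h 6 min
Sun: 8:34 AM–7:46 PM = 11 h 12 min
Total worked: 47 h 29 min = 47.48 h.
Threshold 40 h → overtime 7 h 29 min, regular 40 h 0 min.

Regular 40.00 hours, overtime 7.48 hours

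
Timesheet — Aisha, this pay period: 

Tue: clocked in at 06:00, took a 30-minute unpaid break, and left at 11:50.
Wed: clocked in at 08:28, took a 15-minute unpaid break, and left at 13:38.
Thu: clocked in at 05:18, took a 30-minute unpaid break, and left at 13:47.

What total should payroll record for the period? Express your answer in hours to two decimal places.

Tue: 06:00–11:50 = 5 h 50 min; less 30 min break → 5 h 20 min
Wed: 08:28–13:38 = 5 h 10 min; less 15 min break → 4 h 55 min
Thu: 05:18–13:47 = 8 h 29 min; less 30 min break → 7 h 59 min
Total: 5 h 20 min + 4 h 55 min + 7 h 59 min = 18 h 14 min.

18.23 hours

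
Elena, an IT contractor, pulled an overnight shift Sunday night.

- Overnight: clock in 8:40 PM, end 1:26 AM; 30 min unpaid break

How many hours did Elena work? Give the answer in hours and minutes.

4 h 16 min

Overnight: 8:40 PM → midnight = 3 h 20 min; midnight → 1:26 AM = 1 h 26 min; span 4 h 46 min; less 30 min break → 4 h 16 min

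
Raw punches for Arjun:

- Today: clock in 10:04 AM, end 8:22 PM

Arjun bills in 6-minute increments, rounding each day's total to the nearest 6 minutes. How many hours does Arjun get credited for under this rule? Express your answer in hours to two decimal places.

10.30 hours

Today: 10:04 AM–8:22 PM = 10 h 18 min → rounds to 10 h 18 min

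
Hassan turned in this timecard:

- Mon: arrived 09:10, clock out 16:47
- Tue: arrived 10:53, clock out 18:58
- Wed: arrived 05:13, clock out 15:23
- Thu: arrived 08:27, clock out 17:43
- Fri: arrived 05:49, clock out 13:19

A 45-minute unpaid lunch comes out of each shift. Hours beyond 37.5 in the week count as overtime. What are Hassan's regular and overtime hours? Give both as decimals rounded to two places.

Mon: 09:10–16:47 = 7 h 37 min; less 45 min break → 6 h 52 min
Tue: 10:53–18:58 = 8 h 5 min; less 45 min break → 7 h 20 min
Wed: 05:13–15:23 = 10 h 10 min; less 45 min break → 9 h 25 min
Thu: 08:27–17:43 = 9 h 16 min; less 45 min break → 8 h 31 min
Fri: 05:49–13:19 = 7 h 30 min; less 45 min break → 6 h 45 min
Total worked: 38 h 53 min = 38.88 h.
Threshold 37.5 h → overtime 1 h 23 min, regular 37 h 30 min.

Regular 37.50 hours, overtime 1.38 hours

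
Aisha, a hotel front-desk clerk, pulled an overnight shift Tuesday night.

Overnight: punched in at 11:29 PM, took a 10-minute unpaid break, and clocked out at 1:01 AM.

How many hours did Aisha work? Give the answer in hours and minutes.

1 h 22 min

Overnight: 11:29 PM → midnight = 0 h 31 min; midnight → 1:01 AM = 1 h 1 min; span 1 h 32 min; less 10 min break → 1 h 22 min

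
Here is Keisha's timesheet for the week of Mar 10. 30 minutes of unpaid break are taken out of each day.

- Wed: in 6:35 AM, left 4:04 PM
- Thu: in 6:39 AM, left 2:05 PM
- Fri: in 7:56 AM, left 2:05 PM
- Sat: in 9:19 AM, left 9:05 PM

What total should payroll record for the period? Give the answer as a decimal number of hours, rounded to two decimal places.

Wed: 6:35 AM–4:04 PM = 9 h 29 min; less 30 min break → 8 h 59 min
Thu: 6:39 AM–2:05 PM = 7 h 26 min; less 30 min break → 6 h 56 min
Fri: 7:56 AM–2:05 PM = 6 h 9 min; less 30 min break → 5 h 39 min
Sat: 9:19 AM–9:05 PM = 11 h 46 min; less 30 min break → 11 h 16 min
Total: 8 h 59 min + 6 h 56 min + 5 h 39 min + 11 h 16 min = 32 h 50 min.

32.83 hours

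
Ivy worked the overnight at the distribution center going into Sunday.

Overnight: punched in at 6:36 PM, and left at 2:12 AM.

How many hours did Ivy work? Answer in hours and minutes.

7 h 36 min

Overnight: 6:36 PM → midnight = 5 h 24 min; midnight → 2:12 AM = 2 h 12 min; span 7 h 36 min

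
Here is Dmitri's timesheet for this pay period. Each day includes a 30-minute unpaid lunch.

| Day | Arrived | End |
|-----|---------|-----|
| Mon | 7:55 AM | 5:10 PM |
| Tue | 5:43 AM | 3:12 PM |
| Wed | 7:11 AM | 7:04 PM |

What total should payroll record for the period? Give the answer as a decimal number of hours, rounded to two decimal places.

Mon: 7:55 AM–5:10 PM = 9 h 15 min; less 30 min break → 8 h 45 min
Tue: 5:43 AM–3:12 PM = 9 h 29 min; less 30 min break → 8 h 59 min
Wed: 7:11 AM–7:04 PM = 11 h 53 min; less 30 min break → 11 h 23 min
Total: 8 h 45 min + 8 h 59 min + 11 h 23 min = 29 h 7 min.

29.12 hours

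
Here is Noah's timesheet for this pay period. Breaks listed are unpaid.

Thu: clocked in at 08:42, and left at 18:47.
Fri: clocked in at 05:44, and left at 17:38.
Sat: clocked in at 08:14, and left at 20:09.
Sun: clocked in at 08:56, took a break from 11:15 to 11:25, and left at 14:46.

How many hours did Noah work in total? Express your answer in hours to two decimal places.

Thu: 08:42–18:47 = 10 h 5 min
Fri: 05:44–17:38 = 11 h 54 min
Sat: 08:14–20:09 = 11 h 55 min
Sun: 08:56–14:46 = 5 h 50 min; less 10 min break → 5 h 40 min
Total: 10 h 5 min + 11 h 54 min + 11 h 55 min + 5 h 40 min = 39 h 34 min.

39.57 hours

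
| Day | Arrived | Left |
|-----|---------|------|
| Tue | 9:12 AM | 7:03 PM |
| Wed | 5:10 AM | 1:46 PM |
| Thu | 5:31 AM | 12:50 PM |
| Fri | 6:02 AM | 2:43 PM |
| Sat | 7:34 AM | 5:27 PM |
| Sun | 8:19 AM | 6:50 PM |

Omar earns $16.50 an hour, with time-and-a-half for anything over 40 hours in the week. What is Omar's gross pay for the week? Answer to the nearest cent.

Tue: 9:12 AM–7:03 PM = 9 h 51 min
Wed: 5:10 AM–1:46 PM = 8 h 36 min
Thu: 5:31 AM–12:50 PM = 7 h 19 min
Fri: 6:02 AM–2:43 PM = 8 h 41 min
Sat: 7:34 AM–5:27 PM = 9 h 53 min
Sun: 8:19 AM–6:50 PM = 10 h 31 min
Total worked: 54 h 51 min = 3291 min.
Regular 40 h 0 min = 2400 min at $16.50/h; overtime 14 h 51 min = 891 min at $24.75/h.
Pay = (2400 × $16.50 + 891 × $24.75) ÷ 60 = $1027.54.

$1027.54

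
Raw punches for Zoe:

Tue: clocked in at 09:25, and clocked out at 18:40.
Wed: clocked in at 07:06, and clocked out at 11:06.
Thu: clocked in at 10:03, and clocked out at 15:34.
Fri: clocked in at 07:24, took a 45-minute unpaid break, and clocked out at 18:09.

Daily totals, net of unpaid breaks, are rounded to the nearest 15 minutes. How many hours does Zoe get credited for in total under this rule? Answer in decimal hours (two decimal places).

Tue: 09:25–18:40 = 9 h 15 min → rounds to 9 h 15 min
Wed: 07:06–11:06 = 4 h 0 min → rounds to 4 h 0 min
Thu: 10:03–15:34 = 5 h 31 min → rounds to 5 h 30 min
Fri: 07:24–18:09 = 10 h 45 min − 45 min = 10 h 0 min → rounds to 10 h 0 min
Total credited: 28 h 45 min.

28.75 hours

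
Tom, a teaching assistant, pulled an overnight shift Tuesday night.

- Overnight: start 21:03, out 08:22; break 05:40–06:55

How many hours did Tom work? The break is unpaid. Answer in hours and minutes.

Overnight: 21:03 → midnight = 2 h 57 min; midnight → 08:22 = 8 h 22 min; span 11 h 19 min; less 75 min break → 10 h 4 min

10 h 4 min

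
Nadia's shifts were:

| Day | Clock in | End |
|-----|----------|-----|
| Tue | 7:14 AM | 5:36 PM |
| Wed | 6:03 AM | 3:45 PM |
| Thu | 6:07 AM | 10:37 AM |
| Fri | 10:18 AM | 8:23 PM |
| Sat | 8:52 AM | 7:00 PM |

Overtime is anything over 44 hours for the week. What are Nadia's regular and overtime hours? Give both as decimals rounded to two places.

Tue: 7:14 AM–5:36 PM = 10 h 22 min
Wed: 6:03 AM–3:45 PM = 9 h 42 min
Thu: 6:07 AM–10:37 AM = 4 h 30 min
Fri: 10:18 AM–8:23 PM = 10 h 5 min
Sat: 8:52 AM–7:00 PM = 10 h 8 min
Total worked: 44 h 47 min = 44.78 h.
Threshold 44 h → overtime 0 h 47 min, regular 44 h 0 min.

Regular 44.00 hours, overtime 0.78 hours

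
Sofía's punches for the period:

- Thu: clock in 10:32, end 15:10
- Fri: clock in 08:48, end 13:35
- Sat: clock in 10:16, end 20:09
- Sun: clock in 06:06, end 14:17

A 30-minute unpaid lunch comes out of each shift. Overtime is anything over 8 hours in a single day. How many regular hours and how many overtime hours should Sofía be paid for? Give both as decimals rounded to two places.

Thu: 10:32–15:10 = 4 h 38 min; less 30 min break → 4 h 8 min
Fri: 08:48–13:35 = 4 h 47 min; less 30 min break → 4 h 17 min
Sat: 10:16–20:09 = 9 h 53 min; less 30 min break → 9 h 23 min
Sun: 06:06–14:17 = 8 h 11 min; less 30 min break → 7 h 41 min
Thu reg 4 h 8 min / OT 0 h 0 min; Fri reg 4 h 17 min / OT 0 h 0 min; Sat reg 8 h 0 min / OT 1 h 23 min; Sun reg 7 h 41 min / OT 0 h 0 min.
Totals: regular 24 h 6 min, overtime 1 h 23 min.

Regular 24.10 hours, overtime 1.38 hours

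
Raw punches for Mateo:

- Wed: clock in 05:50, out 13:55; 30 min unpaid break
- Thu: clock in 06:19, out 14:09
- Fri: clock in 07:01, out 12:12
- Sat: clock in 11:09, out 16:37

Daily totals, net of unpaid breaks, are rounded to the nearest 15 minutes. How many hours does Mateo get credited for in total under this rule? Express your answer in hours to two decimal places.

26.00 hours

Wed: 05:50–13:55 = 8 h 5 min − 30 min = 7 h 35 min → rounds to 7 h 30 min
Thu: 06:19–14:09 = 7 h 50 min → rounds to 7 h 45 min
Fri: 07:01–12:12 = 5 h 11 min → rounds to 5 h 15 min
Sat: 11:09–16:37 = 5 h 28 min → rounds to 5 h 30 min
Total credited: 26 h 0 min.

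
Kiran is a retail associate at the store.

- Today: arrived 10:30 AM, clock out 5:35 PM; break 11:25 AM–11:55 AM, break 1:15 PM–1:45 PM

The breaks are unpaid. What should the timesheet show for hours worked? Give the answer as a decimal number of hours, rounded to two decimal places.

6.08 hours

Today: 10:30 AM–5:35 PM = 7 h 5 min; less 60 min break → 6 h 5 min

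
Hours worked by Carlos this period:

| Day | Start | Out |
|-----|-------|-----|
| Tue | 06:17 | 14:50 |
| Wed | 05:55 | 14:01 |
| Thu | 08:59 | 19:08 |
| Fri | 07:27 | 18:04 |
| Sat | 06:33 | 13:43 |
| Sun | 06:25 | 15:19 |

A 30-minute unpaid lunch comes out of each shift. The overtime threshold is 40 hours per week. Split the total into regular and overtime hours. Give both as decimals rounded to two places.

Regular 40.00 hours, overtime 10.48 hours

Tue: 06:17–14:50 = 8 h 33 min; less 30 min break → 8 h 3 min
Wed: 05:55–14:01 = 8 h 6 min; less 30 min break → 7 h 36 min
Thu: 08:59–19:08 = 10 h 9 min; less 30 min break → 9 h 39 min
Fri: 07:27–18:04 = 10 h 37 min; less 30 min break → 10 h 7 min
Sat: 06:33–13:43 = 7 h 10 min; less 30 min break → 6 h 40 min
Sun: 06:25–15:19 = 8 h 54 min; less 30 min break → 8 h 24 min
Total worked: 50 h 29 min = 50.48 h.
Threshold 40 h → overtime 10 h 29 min, regular 40 h 0 min.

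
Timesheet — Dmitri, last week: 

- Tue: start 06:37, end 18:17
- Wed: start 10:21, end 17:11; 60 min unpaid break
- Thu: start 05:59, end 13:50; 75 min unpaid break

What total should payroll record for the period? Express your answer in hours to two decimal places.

24.10 hours

Tue: 06:37–18:17 = 11 h 40 min
Wed: 10:21–17:11 = 6 h 50 min; less 60 min break → 5 h 50 min
Thu: 05:59–13:50 = 7 h 51 min; less 75 min break → 6 h 36 min
Total: 11 h 40 min + 5 h 50 min + 6 h 36 min = 24 h 6 min.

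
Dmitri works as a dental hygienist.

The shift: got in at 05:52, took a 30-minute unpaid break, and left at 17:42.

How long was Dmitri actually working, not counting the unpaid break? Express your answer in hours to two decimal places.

The shift: 05:52–17:42 = 11 h 50 min; less 30 min break → 11 h 20 min

11.33 hours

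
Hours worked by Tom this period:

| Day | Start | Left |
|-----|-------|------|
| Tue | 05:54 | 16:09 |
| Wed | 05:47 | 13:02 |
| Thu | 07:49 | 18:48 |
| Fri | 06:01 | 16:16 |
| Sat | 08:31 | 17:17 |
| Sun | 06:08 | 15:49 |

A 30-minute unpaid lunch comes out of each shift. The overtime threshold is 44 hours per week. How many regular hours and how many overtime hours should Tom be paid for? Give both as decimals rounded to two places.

Tue: 05:54–16:09 = 10 h 15 min; less 30 min break → 9 h 45 min
Wed: 05:47–13:02 = 7 h 15 min; less 30 min break → 6 h 45 min
Thu: 07:49–18:48 = 10 h 59 min; less 30 min break → 10 h 29 min
Fri: 06:01–16:16 = 10 h 15 min; less 30 min break → 9 h 45 min
Sat: 08:31–17:17 = 8 h 46 min; less 30 min break → 8 h 16 min
Sun: 06:08–15:49 = 9 h 41 min; less 30 min break → 9 h 11 min
Total worked: 54 h 11 min = 54.18 h.
Threshold 44 h → overtime 10 h 11 min, regular 44 h 0 min.

Regular 44.00 hours, overtime 10.18 hours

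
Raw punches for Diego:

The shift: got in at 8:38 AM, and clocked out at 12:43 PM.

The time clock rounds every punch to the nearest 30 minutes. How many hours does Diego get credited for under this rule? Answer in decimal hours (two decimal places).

4.00 hours

The shift: in 8:38 AM→8:30 AM, out 12:43 PM→12:30 PM; 4 h 0 min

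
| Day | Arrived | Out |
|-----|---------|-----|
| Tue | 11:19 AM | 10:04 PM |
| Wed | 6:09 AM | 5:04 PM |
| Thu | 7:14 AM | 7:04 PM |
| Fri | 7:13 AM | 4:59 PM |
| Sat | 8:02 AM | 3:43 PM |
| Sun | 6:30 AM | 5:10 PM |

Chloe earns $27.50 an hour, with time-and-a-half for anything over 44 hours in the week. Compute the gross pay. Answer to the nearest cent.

Tue: 11:19 AM–10:04 PM = 10 h 45 min
Wed: 6:09 AM–5:04 PM = 10 h 55 min
Thu: 7:14 AM–7:04 PM = 11 h 50 min
Fri: 7:13 AM–4:59 PM = 9 h 46 min
Sat: 8:02 AM–3:43 PM = 7 h 41 min
Sun: 6:30 AM–5:10 PM = 10 h 40 min
Total worked: 61 h 37 min = 3697 min.
Regular 44 h 0 min = 2640 min at $27.50/h; overtime 17 h 37 min = 1057 min at $41.25/h.
Pay = (2640 × $27.50 + 1057 × $41.25) ÷ 60 = $1936.69.

$1936.69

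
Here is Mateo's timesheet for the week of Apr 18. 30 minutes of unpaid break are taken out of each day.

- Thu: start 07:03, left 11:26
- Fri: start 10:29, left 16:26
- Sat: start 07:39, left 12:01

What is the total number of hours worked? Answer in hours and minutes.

Thu: 07:03–11:26 = 4 h 23 min; less 30 min break → 3 h 53 min
Fri: 10:29–16:26 = 5 h 57 min; less 30 min break → 5 h 27 min
Sat: 07:39–12:01 = 4 h 22 min; less 30 min break → 3 h 52 min
Total: 3 h 53 min + 5 h 27 min + 3 h 52 min = 13 h 12 min.

13 h 12 min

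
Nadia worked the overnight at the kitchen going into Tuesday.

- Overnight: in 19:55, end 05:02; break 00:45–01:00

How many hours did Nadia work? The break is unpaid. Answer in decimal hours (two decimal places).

8.87 hours

Overnight: 19:55 → midnight = 4 h 5 min; midnight → 05:02 = 5 h 2 min; span 9 h 7 min; less 15 min break → 8 h 52 min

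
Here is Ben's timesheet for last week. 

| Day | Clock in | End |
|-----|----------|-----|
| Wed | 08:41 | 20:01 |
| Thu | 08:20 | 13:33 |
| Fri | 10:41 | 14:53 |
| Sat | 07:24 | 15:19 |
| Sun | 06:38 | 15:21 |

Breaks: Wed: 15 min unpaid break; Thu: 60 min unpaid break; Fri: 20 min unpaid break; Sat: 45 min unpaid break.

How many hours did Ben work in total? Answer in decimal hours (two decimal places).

35.05 hours

Wed: 08:41–20:01 = 11 h 20 min; less 15 min break → 11 h 5 min
Thu: 08:20–13:33 = 5 h 13 min; less 60 min break → 4 h 13 min
Fri: 10:41–14:53 = 4 h 12 min; less 20 min break → 3 h 52 min
Sat: 07:24–15:19 = 7 h 55 min; less 45 min break → 7 h 10 min
Sun: 06:38–15:21 = 8 h 43 min
Total: 11 h 5 min + 4 h 13 min + 3 h 52 min + 7 h 10 min + 8 h 43 min = 35 h 3 min.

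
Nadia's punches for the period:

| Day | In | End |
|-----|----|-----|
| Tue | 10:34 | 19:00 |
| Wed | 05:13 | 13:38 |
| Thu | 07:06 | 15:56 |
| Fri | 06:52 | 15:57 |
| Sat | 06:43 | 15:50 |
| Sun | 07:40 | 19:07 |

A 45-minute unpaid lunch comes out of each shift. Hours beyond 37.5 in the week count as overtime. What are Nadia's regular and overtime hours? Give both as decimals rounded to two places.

Tue: 10:34–19:00 = 8 h 26 min; less 45 min break → 7 h 41 min
Wed: 05:13–13:38 = 8 h 25 min; less 45 min break → 7 h 40 min
Thu: 07:06–15:56 = 8 h 50 min; less 45 min break → 8 h 5 min
Fri: 06:52–15:57 = 9 h 5 min; less 45 min break → 8 h 20 min
Sat: 06:43–15:50 = 9 h 7 min; less 45 min break → 8 h 22 min
Sun: 07:40–19:07 = 11 h 27 min; less 45 min break → 10 h 42 min
Total worked: 50 h 50 min = 50.83 h.
Threshold 37.5 h → overtime 13 h 20 min, regular 37 h 30 min.

Regular 37.50 hours, overtime 13.33 hours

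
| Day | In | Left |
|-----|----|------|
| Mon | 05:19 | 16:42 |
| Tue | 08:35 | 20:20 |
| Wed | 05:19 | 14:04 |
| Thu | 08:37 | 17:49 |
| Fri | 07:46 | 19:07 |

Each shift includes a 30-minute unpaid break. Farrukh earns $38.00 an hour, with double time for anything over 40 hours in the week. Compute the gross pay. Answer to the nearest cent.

$2274.93

Mon: 05:19–16:42 = 11 h 23 min; less 30 min break → 10 h 53 min
Tue: 08:35–20:20 = 11 h 45 min; less 30 min break → 11 h 15 min
Wed: 05:19–14:04 = 8 h 45 min; less 30 min break → 8 h 15 min
Thu: 08:37–17:49 = 9 h 12 min; less 30 min break → 8 h 42 min
Fri: 07:46–19:07 = 11 h 21 min; less 30 min break → 10 h 51 min
Total worked: 49 h 56 min = 2996 min.
Regular 40 h 0 min = 2400 min at $38.00/h; overtime 9 h 56 min = 596 min at $76.00/h.
Pay = (2400 × $38.00 + 596 × $76.00) ÷ 60 = $2274.93.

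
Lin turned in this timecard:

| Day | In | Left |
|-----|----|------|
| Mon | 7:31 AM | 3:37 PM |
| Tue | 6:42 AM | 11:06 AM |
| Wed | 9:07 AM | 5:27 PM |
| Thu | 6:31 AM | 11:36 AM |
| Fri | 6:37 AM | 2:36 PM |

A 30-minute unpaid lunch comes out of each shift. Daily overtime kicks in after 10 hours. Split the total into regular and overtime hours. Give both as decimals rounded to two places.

Mon: 7:31 AM–3:37 PM = 8 h 6 min; less 30 min break → 7 h 36 min
Tue: 6:42 AM–11:06 AM = 4 h 24 min; less 30 min break → 3 h 54 min
Wed: 9:07 AM–5:27 PM = 8 h 20 min; less 30 min break → 7 h 50 min
Thu: 6:31 AM–11:36 AM = 5 h 5 min; less 30 min break → 4 h 35 min
Fri: 6:37 AM–2:36 PM = 7 h 59 min; less 30 min break → 7 h 29 min
Mon reg 7 h 36 min / OT 0 h 0 min; Tue reg 3 h 54 min / OT 0 h 0 min; Wed reg 7 h 50 min / OT 0 h 0 min; Thu reg 4 h 35 min / OT 0 h 0 min; Fri reg 7 h 29 min / OT 0 h 0 min.
Totals: regular 31 h 24 min, overtime 0 h 0 min.

Regular 31.40 hours, overtime 0.00 hours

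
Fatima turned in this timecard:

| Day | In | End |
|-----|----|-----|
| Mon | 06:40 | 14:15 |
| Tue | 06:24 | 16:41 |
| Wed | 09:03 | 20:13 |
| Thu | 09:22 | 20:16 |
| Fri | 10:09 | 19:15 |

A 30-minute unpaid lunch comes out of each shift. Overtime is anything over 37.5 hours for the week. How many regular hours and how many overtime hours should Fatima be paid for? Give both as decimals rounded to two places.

Regular 37.50 hours, overtime 9.03 hours

Mon: 06:40–14:15 = 7 h 35 min; less 30 min break → 7 h 5 min
Tue: 06:24–16:41 = 10 h 17 min; less 30 min break → 9 h 47 min
Wed: 09:03–20:13 = 11 h 10 min; less 30 min break → 10 h 40 min
Thu: 09:22–20:16 = 10 h 54 min; less 30 min break → 10 h 24 min
Fri: 10:09–19:15 = 9 h 6 min; less 30 min break → 8 h 36 min
Total worked: 46 h 32 min = 46.53 h.
Threshold 37.5 h → overtime 9 h 2 min, regular 37 h 30 min.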